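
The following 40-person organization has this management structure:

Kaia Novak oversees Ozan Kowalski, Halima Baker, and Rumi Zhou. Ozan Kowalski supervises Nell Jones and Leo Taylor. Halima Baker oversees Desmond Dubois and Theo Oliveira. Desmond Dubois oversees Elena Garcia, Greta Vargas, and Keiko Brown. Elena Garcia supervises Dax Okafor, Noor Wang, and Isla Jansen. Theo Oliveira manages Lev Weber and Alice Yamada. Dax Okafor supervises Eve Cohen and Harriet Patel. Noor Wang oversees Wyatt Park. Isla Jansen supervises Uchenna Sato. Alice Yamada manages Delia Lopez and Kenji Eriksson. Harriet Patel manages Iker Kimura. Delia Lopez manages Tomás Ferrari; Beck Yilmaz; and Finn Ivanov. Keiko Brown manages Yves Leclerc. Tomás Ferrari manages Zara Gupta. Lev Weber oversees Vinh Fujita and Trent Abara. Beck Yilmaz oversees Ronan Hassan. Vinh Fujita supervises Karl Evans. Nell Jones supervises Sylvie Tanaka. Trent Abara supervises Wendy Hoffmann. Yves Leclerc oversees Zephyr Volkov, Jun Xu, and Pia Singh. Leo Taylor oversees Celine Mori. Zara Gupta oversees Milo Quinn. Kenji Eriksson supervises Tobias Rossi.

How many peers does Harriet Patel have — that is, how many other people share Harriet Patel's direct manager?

1

Harriet Patel reports to Dax Okafor. Dax Okafor's other direct reports are Eve Cohen — 1 peer.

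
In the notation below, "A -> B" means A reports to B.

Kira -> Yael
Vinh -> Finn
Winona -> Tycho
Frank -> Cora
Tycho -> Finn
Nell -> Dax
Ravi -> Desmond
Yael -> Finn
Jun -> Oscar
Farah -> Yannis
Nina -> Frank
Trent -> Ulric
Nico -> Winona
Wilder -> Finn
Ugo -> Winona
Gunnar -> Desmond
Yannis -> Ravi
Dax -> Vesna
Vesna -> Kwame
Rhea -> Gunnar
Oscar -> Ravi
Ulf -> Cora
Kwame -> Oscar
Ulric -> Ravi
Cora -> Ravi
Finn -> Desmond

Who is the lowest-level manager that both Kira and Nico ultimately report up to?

Finn

Kira's chain of managers is Yael, Finn, Desmond. Nico's chain of managers is Winona, Tycho, Finn, Desmond. The first manager that appears in both chains is Finn.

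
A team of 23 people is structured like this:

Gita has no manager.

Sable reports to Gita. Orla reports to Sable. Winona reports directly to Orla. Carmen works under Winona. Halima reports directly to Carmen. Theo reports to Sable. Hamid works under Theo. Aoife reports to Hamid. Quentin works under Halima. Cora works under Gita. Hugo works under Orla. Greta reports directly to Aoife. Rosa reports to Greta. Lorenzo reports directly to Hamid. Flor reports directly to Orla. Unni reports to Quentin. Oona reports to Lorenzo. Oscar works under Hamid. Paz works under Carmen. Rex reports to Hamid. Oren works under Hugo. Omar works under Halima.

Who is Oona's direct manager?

Lorenzo

Oona reports directly to Lorenzo.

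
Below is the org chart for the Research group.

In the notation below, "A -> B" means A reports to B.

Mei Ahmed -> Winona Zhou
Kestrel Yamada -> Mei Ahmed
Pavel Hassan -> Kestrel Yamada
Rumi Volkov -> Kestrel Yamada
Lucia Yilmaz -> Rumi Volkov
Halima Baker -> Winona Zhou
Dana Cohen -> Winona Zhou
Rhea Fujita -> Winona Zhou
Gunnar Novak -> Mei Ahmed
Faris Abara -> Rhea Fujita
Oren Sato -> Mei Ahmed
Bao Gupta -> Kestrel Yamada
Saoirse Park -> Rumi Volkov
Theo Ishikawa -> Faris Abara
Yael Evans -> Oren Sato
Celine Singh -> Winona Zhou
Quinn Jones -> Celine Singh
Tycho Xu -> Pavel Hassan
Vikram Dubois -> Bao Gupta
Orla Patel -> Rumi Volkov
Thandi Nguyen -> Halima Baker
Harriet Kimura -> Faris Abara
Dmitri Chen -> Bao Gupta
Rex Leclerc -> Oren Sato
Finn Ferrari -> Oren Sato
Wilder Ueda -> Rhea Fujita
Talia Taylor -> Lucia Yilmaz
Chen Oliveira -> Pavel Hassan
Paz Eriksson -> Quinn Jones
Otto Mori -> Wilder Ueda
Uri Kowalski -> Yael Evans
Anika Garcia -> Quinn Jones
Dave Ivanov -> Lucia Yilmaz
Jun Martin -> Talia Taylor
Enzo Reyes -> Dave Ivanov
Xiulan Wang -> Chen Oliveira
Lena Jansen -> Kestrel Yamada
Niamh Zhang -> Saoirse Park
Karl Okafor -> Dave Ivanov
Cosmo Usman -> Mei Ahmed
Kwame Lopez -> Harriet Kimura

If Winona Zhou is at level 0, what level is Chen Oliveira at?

4

Chain from Chen Oliveira up to Winona Zhou: Chen Oliveira → Pavel Hassan → Kestrel Yamada → Mei Ahmed → Winona Zhou. That is 4 steps up, so Chen Oliveira is 4 levels below Winona Zhou.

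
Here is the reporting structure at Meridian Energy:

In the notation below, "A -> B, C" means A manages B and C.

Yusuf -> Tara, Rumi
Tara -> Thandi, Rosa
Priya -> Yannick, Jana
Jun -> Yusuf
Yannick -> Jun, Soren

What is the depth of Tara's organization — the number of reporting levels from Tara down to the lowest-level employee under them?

The longest chain under Tara runs Tara → Rosa, which is 1 level below Tara.

1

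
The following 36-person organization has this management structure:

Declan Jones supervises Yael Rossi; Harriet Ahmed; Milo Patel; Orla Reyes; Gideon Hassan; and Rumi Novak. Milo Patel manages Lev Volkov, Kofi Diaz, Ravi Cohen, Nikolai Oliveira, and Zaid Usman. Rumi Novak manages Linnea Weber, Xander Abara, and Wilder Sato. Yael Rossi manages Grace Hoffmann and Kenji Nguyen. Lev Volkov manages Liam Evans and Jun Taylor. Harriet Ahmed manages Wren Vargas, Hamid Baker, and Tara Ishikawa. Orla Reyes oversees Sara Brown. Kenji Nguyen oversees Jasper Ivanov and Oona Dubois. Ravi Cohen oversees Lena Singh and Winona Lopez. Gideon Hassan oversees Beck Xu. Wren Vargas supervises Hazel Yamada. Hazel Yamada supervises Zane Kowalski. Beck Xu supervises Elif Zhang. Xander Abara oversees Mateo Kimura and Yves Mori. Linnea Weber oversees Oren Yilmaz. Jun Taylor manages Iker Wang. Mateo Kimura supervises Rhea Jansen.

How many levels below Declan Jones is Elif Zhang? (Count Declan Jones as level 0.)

3

Chain from Elif Zhang up to Declan Jones: Elif Zhang → Beck Xu → Gideon Hassan → Declan Jones. That is 3 steps up, so Elif Zhang is 3 levels below Declan Jones.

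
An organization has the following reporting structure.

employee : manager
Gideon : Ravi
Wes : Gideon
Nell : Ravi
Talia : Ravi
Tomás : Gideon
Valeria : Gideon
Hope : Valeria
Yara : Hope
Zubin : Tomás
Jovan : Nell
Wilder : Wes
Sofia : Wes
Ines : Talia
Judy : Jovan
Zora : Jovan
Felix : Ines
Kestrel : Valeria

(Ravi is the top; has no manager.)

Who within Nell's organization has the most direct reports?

Jovan

Direct-report counts within Nell's organization: Nell has 1; Jovan has 2. The largest is 2, held by Jovan.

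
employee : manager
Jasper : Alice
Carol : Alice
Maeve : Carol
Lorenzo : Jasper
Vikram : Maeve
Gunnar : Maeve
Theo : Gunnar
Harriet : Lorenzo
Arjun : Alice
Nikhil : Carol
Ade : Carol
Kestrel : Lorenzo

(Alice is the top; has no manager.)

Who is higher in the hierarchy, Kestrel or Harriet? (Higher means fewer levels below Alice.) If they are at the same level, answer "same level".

Both Kestrel and Harriet are 3 levels below Alice.

same level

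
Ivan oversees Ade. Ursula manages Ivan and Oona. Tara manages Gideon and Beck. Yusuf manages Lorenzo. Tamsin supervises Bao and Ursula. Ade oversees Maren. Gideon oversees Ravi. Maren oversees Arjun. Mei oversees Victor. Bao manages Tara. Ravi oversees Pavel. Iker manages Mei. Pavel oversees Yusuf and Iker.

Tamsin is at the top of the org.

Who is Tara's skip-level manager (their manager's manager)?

Tara reports to Bao, and Bao reports to Tamsin. So Tara's skip-level manager is Tamsin.

Tamsin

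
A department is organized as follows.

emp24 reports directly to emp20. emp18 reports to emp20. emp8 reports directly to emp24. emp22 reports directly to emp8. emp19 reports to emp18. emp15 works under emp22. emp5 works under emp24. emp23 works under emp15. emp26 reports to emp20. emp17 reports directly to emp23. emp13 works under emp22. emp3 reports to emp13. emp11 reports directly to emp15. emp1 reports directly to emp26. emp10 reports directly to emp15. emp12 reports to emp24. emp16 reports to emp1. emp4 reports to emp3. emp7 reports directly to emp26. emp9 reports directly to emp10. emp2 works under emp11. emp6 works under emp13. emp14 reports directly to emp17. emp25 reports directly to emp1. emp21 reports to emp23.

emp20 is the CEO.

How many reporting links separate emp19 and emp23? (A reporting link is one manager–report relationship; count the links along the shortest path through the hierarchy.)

emp19 is 2 levels below emp20, and emp23 is 5 levels below emp20 (their lowest common manager). The shortest path runs up from emp19 to emp20 and back down to emp23: 2 + 5 = 7 links.

7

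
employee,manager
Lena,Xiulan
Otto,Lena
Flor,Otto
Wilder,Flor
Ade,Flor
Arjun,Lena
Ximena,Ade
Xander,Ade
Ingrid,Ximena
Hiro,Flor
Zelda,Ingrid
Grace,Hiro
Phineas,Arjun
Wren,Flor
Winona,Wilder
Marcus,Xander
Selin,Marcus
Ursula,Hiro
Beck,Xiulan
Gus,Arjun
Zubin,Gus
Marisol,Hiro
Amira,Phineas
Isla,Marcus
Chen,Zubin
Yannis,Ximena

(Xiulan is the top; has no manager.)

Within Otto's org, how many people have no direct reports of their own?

9

The people in Otto's organization with no one reporting to them are Wren, Marisol, Ursula, Grace, Isla, Selin, Yannis, Zelda, Winona. That is 9.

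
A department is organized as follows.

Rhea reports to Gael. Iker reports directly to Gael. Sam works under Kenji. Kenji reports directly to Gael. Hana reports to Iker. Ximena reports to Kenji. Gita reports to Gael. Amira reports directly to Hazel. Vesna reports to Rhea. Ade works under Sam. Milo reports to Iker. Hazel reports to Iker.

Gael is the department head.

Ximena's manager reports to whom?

Ximena reports to Kenji, and Kenji reports to Gael. So Ximena's skip-level manager is Gael.

Gael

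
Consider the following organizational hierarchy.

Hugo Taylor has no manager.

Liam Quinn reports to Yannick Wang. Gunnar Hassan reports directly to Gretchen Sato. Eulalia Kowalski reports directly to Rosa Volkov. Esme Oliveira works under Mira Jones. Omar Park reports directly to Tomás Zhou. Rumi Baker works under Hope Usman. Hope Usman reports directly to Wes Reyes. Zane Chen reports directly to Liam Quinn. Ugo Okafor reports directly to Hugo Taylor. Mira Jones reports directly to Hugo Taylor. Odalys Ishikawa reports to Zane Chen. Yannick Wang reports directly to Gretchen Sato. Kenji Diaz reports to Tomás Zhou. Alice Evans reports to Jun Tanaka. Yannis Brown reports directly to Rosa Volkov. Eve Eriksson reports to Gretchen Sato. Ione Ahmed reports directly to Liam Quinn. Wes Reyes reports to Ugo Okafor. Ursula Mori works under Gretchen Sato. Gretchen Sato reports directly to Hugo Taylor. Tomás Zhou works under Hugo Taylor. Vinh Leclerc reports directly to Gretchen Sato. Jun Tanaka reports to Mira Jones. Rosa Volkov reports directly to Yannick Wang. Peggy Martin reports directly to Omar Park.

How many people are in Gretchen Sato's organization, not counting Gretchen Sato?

Gretchen Sato directly manages Ursula Mori, Eve Eriksson, Yannick Wang, Gunnar Hassan, Vinh Leclerc. Ursula Mori has no reports. Eve Eriksson has no reports. Under Yannick Wang: Rosa Volkov, Yannis Brown, Eulalia Kowalski, Liam Quinn, Ione Ahmed, Zane Chen, Odalys Ishikawa (7). Gunnar Hassan has no reports. Vinh Leclerc has no reports. So Gretchen Sato's organization is 5 direct reports plus everyone under them: 1 + 1 + 8 + 1 + 1 = 12.

12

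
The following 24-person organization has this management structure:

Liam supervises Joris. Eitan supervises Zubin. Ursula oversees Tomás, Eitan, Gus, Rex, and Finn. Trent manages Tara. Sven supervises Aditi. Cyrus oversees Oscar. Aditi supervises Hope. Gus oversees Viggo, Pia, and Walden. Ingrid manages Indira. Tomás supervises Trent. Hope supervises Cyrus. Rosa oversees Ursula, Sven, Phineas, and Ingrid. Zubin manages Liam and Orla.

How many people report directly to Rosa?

4

Rosa directly manages Ursula, Sven, Phineas, Ingrid. That is 4 direct reports.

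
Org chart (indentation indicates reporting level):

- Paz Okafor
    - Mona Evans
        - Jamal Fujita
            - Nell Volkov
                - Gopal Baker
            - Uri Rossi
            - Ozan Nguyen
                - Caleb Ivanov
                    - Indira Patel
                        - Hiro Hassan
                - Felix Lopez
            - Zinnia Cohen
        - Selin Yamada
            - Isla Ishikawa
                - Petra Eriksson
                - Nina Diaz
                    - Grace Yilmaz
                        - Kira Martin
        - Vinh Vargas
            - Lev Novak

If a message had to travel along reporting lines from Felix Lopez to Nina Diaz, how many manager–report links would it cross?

Felix Lopez is 3 levels below Mona Evans, and Nina Diaz is 3 levels below Mona Evans (their lowest common manager). The shortest path runs up from Felix Lopez to Mona Evans and back down to Nina Diaz: 3 + 3 = 6 links.

6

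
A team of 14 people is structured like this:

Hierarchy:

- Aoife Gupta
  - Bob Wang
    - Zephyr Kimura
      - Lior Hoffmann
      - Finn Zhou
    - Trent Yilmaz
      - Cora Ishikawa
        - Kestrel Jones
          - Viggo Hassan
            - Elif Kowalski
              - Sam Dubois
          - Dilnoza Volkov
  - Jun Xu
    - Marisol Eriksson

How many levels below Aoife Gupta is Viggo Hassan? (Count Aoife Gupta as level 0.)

Chain from Viggo Hassan up to Aoife Gupta: Viggo Hassan → Kestrel Jones → Cora Ishikawa → Trent Yilmaz → Bob Wang → Aoife Gupta. That is 5 steps up, so Viggo Hassan is 5 levels below Aoife Gupta.

5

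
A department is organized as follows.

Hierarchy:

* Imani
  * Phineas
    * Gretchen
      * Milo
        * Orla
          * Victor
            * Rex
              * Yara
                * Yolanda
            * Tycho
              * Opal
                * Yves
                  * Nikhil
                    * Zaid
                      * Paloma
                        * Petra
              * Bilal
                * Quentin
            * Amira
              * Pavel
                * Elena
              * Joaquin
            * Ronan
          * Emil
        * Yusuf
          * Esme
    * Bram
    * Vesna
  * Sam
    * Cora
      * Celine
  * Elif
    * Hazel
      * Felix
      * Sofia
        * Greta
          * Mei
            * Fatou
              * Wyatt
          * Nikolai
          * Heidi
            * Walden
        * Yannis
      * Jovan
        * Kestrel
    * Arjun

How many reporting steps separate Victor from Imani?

Chain from Victor up to Imani: Victor → Orla → Milo → Gretchen → Phineas → Imani. That is 5 steps up, so Victor is 5 levels below Imani.

5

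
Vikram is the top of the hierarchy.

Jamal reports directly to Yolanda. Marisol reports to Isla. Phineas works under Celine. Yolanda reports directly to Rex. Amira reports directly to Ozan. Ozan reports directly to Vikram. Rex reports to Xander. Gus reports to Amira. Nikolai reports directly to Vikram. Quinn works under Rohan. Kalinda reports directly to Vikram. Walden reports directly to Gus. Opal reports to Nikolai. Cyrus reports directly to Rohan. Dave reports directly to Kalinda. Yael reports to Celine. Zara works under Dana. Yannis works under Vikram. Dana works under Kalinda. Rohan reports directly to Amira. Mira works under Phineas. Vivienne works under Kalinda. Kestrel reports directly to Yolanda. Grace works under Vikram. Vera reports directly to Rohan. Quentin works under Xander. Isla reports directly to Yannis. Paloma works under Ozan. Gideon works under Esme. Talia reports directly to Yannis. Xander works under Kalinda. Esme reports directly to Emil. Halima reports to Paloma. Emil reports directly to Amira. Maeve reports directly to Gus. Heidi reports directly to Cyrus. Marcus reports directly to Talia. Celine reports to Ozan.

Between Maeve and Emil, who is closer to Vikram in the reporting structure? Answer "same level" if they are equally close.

Emil

Maeve is 4 levels below Vikram; Emil is 3. Emil is higher.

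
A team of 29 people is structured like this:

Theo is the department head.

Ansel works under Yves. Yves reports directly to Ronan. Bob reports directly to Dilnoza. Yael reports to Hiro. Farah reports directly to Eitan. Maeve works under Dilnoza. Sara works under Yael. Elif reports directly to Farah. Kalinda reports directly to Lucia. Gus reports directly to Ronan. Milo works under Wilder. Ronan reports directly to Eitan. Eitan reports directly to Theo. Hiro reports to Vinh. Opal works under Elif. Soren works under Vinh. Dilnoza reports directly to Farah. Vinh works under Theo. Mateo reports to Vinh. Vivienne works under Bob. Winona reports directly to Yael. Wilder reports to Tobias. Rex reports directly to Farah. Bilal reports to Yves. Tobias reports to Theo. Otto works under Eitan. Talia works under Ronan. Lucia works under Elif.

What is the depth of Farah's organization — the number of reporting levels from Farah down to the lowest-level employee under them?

The longest chain under Farah runs Farah → Elif → Lucia → Kalinda, which is 3 levels below Farah.

3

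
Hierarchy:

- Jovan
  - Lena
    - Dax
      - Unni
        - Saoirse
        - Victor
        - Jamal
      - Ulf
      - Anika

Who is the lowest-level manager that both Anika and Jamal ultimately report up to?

Anika's chain of managers is Dax, Lena, Jovan. Jamal's chain of managers is Unni, Dax, Lena, Jovan. The first manager that appears in both chains is Dax.

Dax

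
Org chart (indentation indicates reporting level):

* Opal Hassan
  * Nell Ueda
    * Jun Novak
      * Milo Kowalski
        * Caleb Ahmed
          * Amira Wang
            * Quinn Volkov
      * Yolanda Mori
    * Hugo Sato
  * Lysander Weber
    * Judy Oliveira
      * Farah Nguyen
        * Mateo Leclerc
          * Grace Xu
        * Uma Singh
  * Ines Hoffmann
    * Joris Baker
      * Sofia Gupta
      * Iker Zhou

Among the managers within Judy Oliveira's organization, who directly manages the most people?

Direct-report counts within Judy Oliveira's organization: Judy Oliveira has 1; Farah Nguyen has 2; Mateo Leclerc has 1. The largest is 2, held by Farah Nguyen.

Farah Nguyen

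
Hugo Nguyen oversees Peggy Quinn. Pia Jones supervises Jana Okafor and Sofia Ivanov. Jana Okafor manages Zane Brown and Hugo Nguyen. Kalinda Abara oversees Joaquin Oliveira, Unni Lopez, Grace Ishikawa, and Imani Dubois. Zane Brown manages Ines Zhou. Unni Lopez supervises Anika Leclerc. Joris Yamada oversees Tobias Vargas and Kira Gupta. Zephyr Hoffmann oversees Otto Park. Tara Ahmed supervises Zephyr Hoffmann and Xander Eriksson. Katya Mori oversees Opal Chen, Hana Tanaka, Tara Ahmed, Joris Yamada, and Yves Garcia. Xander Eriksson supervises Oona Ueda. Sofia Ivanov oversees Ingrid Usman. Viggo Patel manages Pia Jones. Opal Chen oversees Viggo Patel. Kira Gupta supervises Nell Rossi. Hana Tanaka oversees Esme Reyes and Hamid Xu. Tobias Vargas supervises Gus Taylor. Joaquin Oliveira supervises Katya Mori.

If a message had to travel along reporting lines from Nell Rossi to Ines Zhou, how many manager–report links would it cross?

9

Nell Rossi is 3 levels below Katya Mori, and Ines Zhou is 6 levels below Katya Mori (their lowest common manager). The shortest path runs up from Nell Rossi to Katya Mori and back down to Ines Zhou: 3 + 6 = 9 links.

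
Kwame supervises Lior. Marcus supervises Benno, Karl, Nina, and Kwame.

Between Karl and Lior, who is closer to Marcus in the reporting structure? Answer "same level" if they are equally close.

Karl is 1 level below Marcus; Lior is 2. Karl is higher.

Karl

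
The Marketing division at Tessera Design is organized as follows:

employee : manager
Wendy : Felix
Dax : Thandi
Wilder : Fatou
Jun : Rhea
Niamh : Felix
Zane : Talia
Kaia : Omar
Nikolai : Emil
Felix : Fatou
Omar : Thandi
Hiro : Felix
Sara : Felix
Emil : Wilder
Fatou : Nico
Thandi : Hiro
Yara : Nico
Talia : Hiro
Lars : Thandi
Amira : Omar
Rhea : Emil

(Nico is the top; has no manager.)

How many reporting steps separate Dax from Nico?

Chain from Dax up to Nico: Dax → Thandi → Hiro → Felix → Fatou → Nico. That is 5 steps up, so Dax is 5 levels below Nico.

5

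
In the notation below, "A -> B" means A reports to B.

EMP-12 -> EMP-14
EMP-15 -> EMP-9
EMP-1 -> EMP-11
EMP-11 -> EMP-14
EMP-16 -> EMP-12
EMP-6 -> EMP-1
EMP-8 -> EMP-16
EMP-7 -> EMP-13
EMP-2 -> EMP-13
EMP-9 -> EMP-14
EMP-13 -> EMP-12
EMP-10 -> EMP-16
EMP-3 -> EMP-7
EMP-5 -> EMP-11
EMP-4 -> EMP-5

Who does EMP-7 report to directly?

EMP-13

EMP-7 reports directly to EMP-13.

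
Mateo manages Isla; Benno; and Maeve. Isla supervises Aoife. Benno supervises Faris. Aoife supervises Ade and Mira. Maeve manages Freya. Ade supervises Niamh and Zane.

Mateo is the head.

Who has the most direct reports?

Direct-report counts: Mateo has 3; Maeve has 1; Benno has 1; Isla has 1; Aoife has 2; Ade has 2. The largest is 3, held by Mateo.

Mateo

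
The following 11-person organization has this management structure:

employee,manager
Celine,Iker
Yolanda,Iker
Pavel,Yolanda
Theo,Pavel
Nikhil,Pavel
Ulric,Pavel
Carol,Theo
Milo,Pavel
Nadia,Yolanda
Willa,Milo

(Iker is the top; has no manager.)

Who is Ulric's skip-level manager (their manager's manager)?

Yolanda

Ulric reports to Pavel, and Pavel reports to Yolanda. So Ulric's skip-level manager is Yolanda.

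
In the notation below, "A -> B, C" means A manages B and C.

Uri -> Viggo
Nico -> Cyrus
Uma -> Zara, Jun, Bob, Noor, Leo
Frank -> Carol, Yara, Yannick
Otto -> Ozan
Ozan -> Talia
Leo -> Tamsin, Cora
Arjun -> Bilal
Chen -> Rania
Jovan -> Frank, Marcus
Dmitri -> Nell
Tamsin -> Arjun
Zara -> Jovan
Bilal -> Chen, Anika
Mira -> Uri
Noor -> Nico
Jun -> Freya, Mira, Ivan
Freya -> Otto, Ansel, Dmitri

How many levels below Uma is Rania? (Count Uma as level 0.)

Chain from Rania up to Uma: Rania → Chen → Bilal → Arjun → Tamsin → Leo → Uma. That is 6 steps up, so Rania is 6 levels below Uma.

6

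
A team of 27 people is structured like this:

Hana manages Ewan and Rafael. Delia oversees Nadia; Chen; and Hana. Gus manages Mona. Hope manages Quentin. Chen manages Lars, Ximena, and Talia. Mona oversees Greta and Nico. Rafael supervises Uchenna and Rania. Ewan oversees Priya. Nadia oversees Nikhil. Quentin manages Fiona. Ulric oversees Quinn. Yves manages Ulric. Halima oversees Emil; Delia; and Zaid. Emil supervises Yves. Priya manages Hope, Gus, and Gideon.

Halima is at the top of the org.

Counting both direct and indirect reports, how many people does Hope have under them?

2

Hope directly manages Quentin. Under Quentin: Fiona (1). That's 2 in total.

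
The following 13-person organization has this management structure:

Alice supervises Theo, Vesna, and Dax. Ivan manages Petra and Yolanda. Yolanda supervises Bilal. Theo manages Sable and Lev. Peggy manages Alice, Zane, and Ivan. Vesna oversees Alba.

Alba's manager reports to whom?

Alice

Alba reports to Vesna, and Vesna reports to Alice. So Alba's skip-level manager is Alice.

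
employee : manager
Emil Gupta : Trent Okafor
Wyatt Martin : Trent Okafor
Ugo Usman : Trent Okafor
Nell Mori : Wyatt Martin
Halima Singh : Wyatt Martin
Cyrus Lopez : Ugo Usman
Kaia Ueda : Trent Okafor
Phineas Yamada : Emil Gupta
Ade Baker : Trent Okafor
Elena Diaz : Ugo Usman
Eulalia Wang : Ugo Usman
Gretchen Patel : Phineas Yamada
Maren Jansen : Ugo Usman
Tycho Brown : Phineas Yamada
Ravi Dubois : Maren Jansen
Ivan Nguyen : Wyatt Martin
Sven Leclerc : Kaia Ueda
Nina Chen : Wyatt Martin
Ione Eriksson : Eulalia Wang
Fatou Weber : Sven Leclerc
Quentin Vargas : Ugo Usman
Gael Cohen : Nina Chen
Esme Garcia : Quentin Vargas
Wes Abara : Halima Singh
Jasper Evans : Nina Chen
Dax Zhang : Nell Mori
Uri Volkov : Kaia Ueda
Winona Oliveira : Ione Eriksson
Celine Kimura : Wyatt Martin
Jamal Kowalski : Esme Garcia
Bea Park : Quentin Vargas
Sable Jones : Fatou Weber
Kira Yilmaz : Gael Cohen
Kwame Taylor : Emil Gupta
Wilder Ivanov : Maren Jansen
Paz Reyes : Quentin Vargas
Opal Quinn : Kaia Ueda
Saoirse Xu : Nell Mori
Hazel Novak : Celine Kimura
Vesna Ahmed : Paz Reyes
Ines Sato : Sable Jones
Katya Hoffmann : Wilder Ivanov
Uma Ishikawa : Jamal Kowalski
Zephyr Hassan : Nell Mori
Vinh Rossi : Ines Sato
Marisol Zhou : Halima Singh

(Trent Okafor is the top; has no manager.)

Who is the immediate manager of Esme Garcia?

Quentin Vargas

Esme Garcia reports directly to Quentin Vargas.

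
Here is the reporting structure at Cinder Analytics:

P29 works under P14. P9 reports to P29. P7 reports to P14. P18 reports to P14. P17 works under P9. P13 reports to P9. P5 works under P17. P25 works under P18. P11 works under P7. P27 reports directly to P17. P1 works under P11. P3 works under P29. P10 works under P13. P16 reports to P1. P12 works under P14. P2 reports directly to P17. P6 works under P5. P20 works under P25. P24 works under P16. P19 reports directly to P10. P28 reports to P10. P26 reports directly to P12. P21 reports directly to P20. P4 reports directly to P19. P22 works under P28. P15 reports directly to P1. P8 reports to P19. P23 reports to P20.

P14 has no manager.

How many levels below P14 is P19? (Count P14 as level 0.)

Chain from P19 up to P14: P19 → P10 → P13 → P9 → P29 → P14. That is 5 steps up, so P19 is 5 levels below P14.

5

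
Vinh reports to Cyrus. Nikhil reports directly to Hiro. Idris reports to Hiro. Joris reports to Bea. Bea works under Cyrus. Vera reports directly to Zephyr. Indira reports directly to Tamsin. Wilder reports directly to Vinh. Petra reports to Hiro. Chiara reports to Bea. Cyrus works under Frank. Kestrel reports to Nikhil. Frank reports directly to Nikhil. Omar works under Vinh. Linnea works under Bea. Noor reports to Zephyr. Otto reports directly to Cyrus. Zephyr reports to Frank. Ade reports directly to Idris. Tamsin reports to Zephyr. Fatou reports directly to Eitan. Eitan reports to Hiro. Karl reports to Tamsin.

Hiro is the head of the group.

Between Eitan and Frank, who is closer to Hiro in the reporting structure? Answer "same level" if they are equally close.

Eitan is 1 level below Hiro; Frank is 2. Eitan is higher.

Eitan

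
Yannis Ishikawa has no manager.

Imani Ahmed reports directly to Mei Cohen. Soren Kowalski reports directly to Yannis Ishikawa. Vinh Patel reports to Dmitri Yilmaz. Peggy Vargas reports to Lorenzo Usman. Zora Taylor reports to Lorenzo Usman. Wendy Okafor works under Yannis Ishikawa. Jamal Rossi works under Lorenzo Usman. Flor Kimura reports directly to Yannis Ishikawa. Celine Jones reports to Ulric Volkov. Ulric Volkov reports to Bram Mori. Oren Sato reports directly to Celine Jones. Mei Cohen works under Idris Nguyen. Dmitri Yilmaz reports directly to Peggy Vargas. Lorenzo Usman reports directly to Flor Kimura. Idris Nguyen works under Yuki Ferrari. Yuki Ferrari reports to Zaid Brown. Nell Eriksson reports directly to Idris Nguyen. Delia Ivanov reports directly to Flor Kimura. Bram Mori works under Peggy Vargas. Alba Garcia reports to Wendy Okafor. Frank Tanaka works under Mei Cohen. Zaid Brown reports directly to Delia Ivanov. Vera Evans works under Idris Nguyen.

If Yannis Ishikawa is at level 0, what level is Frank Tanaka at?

Chain from Frank Tanaka up to Yannis Ishikawa: Frank Tanaka → Mei Cohen → Idris Nguyen → Yuki Ferrari → Zaid Brown → Delia Ivanov → Flor Kimura → Yannis Ishikawa. That is 7 steps up, so Frank Tanaka is 7 levels below Yannis Ishikawa.

7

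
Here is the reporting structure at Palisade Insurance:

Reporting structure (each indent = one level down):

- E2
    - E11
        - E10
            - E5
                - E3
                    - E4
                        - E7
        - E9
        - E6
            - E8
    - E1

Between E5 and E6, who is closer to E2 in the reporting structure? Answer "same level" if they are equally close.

E6

E5 is 3 levels below E2; E6 is 2. E6 is higher.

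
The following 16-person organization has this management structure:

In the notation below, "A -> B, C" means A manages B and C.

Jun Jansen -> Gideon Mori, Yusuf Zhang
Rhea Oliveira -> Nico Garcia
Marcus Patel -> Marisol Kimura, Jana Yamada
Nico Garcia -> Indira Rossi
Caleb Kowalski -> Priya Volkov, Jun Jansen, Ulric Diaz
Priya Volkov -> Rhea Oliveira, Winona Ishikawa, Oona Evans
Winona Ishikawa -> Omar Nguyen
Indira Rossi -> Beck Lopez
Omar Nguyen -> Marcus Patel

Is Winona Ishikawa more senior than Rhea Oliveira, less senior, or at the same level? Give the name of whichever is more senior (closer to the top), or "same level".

same level

Both Winona Ishikawa and Rhea Oliveira are 2 levels below Caleb Kowalski.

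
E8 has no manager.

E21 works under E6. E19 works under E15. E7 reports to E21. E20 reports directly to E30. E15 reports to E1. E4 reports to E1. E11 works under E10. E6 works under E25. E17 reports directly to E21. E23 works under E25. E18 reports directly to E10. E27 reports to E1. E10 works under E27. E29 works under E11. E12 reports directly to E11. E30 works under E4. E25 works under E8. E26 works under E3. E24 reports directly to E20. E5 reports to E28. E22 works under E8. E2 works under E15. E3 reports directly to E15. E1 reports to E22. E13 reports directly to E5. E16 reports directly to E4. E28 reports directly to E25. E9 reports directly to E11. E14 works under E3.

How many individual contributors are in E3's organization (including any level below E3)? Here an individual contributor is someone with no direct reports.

The people in E3's organization with no one reporting to them are E14, E26. That is 2.

2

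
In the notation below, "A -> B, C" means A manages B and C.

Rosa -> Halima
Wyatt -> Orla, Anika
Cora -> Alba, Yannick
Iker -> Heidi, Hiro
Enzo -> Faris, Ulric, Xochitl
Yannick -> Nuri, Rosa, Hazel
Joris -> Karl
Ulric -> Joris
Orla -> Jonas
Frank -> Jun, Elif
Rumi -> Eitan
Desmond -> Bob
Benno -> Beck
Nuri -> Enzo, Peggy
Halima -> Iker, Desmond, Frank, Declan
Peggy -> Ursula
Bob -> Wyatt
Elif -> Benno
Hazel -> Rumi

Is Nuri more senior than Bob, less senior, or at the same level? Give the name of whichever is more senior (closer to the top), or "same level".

Nuri is 2 levels below Cora; Bob is 5. Nuri is higher.

Nuri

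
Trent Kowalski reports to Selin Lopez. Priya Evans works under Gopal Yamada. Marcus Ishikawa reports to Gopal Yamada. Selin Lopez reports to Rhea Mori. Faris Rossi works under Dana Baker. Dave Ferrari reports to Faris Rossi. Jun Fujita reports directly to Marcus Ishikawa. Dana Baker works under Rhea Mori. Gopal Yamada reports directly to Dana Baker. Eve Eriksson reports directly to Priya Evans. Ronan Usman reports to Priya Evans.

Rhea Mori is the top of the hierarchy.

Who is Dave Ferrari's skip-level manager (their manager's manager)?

Dana Baker

Dave Ferrari reports to Faris Rossi, and Faris Rossi reports to Dana Baker. So Dave Ferrari's skip-level manager is Dana Baker.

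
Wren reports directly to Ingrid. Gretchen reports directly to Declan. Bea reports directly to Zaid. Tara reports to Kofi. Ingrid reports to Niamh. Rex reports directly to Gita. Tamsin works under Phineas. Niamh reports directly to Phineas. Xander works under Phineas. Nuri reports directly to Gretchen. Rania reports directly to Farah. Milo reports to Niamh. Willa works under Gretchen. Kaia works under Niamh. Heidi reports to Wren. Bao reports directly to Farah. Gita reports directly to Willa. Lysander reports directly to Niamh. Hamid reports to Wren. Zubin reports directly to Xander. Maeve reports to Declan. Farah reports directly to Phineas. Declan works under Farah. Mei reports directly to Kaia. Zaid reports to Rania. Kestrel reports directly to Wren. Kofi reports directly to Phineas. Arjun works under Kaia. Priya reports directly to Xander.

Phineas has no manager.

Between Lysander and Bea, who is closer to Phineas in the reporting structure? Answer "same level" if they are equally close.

Lysander

Lysander is 2 levels below Phineas; Bea is 4. Lysander is higher.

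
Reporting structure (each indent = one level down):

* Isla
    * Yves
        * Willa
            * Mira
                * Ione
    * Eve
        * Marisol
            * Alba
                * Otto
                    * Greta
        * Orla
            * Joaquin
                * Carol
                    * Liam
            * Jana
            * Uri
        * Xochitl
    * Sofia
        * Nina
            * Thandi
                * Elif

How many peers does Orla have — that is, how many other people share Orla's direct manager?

Orla reports to Eve. Eve's other direct reports are Marisol, Xochitl — 2 peers.

2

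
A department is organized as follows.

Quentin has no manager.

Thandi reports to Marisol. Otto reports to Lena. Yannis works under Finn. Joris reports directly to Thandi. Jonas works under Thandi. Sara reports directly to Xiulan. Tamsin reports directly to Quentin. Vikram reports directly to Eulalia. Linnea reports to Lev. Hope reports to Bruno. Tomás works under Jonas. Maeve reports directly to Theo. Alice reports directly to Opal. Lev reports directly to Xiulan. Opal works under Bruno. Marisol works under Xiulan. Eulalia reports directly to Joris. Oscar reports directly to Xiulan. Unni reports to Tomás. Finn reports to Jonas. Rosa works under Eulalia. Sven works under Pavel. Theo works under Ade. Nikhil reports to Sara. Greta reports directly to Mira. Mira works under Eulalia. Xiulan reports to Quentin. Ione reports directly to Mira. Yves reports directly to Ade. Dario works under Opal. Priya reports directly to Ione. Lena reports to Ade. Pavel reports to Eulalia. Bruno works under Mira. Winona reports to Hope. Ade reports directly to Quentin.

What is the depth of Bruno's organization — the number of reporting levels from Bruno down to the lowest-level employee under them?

The longest chain under Bruno runs Bruno → Hope → Winona, which is 2 levels below Bruno.

2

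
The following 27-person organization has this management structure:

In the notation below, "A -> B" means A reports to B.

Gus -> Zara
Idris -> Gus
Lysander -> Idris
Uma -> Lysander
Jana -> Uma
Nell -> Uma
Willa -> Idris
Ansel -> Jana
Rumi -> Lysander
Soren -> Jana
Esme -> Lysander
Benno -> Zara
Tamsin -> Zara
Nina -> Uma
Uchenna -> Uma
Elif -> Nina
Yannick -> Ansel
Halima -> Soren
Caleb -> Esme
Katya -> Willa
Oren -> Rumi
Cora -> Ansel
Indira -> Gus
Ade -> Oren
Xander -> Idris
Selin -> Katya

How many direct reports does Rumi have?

1

Rumi directly manages Oren. That is 1 direct report.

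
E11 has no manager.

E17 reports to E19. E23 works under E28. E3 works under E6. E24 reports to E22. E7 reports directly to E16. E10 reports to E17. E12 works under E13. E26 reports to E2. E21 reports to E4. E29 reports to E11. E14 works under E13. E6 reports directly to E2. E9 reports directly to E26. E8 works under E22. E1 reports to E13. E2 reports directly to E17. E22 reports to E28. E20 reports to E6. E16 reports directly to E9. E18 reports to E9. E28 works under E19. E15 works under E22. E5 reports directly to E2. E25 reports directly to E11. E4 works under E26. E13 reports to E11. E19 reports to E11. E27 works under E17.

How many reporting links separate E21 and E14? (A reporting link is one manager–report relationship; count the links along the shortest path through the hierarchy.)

E21 is 6 levels below E11, and E14 is 2 levels below E11 (their lowest common manager). The shortest path runs up from E21 to E11 and back down to E14: 6 + 2 = 8 links.

8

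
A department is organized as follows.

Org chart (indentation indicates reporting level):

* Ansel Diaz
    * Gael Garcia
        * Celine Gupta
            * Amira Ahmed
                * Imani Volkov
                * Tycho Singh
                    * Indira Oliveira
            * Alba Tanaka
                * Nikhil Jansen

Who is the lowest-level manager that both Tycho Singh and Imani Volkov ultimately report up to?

Amira Ahmed

Tycho Singh's chain of managers is Amira Ahmed, Celine Gupta, Gael Garcia, Ansel Diaz. Imani Volkov's chain of managers is Amira Ahmed, Celine Gupta, Gael Garcia, Ansel Diaz. The first manager that appears in both chains is Amira Ahmed.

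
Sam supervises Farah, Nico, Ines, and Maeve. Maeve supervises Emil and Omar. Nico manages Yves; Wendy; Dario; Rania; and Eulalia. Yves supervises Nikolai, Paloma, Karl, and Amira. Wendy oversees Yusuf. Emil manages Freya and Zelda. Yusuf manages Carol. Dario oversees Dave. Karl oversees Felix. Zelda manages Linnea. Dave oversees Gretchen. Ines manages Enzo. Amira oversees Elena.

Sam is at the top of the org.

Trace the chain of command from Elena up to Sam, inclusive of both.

Elena reports to Amira. Amira reports to Yves. Yves reports to Nico. Nico reports to Sam. Sam is at the top.

Elena -> Amira -> Yves -> Nico -> Sam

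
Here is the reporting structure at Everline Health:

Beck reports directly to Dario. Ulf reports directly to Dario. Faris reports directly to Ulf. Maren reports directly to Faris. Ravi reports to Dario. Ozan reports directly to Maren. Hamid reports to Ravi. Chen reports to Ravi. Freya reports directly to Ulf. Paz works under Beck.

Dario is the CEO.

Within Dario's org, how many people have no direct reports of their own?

The people in Dario's organization with no one reporting to them are Chen, Hamid, Freya, Ozan, Paz. That is 5.

5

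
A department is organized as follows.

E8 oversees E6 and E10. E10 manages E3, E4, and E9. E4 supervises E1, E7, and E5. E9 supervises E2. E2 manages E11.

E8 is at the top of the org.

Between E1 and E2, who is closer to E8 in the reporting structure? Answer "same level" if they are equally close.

same level

Both E1 and E2 are 3 levels below E8.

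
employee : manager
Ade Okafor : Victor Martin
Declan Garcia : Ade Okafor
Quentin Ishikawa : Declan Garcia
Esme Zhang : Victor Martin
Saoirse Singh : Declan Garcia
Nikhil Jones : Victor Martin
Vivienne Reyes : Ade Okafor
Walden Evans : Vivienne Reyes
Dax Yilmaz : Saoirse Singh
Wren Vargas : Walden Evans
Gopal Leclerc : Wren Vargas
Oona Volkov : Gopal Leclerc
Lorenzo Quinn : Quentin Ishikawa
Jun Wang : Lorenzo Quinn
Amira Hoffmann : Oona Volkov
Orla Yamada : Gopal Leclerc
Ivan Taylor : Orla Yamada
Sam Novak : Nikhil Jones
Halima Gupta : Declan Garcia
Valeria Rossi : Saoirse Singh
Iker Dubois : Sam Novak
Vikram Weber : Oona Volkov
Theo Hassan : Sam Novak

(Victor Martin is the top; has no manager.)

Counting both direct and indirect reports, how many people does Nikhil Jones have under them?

Nikhil Jones directly manages Sam Novak. Under Sam Novak: Theo Hassan, Iker Dubois (2). That's 3 in total.

3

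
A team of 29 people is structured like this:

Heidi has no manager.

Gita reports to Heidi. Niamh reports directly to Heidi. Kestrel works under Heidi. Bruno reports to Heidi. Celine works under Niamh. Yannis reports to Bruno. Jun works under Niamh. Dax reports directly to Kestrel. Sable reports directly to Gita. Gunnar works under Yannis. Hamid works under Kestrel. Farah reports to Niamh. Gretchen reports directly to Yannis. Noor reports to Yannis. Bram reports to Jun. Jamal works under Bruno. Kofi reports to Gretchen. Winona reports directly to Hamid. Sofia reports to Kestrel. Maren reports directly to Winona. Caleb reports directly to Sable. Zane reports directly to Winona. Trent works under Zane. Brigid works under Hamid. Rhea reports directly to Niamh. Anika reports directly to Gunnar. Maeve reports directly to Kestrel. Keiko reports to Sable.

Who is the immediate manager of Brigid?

Brigid reports directly to Hamid.

Hamid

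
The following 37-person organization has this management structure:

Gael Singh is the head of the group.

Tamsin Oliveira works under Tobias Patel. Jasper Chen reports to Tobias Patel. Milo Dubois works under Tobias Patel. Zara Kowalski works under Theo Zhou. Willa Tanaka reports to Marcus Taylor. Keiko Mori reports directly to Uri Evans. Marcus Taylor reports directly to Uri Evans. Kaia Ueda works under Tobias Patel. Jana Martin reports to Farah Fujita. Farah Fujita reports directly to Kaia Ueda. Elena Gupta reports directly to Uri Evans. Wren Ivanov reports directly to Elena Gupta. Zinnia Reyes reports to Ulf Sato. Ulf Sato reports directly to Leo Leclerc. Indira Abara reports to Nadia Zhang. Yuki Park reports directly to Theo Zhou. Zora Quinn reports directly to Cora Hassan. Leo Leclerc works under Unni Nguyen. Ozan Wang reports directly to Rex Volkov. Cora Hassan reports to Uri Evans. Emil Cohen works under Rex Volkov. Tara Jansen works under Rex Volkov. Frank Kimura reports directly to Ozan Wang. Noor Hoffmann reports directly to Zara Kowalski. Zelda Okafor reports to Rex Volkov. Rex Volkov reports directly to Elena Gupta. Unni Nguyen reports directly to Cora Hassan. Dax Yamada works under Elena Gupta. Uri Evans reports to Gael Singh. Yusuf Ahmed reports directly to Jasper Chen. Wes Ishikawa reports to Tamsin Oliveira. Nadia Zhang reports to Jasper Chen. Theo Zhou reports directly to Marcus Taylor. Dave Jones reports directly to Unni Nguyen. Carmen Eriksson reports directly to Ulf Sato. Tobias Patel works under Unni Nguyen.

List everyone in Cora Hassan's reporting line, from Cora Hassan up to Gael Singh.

Cora Hassan -> Uri Evans -> Gael Singh

Cora Hassan reports to Uri Evans. Uri Evans reports to Gael Singh. Gael Singh is at the top.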